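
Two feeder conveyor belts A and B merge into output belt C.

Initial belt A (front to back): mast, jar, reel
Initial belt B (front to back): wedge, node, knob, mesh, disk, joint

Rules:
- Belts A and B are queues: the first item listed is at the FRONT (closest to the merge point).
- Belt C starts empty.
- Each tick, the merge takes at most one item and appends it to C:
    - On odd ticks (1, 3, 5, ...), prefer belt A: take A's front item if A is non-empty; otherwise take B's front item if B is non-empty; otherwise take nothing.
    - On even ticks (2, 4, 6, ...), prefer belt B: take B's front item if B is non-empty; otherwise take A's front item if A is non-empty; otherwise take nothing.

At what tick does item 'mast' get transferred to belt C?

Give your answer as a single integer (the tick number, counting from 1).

Tick 1: prefer A, take mast from A; A=[jar,reel] B=[wedge,node,knob,mesh,disk,joint] C=[mast]

Answer: 1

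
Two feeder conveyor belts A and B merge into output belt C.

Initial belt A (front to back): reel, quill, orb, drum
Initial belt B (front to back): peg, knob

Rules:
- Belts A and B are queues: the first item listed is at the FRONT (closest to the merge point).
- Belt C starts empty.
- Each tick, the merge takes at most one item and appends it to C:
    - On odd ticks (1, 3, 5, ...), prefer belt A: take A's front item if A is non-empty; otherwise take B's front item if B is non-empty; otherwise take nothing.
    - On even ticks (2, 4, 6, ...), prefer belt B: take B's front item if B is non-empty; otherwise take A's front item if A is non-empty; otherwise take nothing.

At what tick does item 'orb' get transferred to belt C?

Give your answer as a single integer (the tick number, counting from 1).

Tick 1: prefer A, take reel from A; A=[quill,orb,drum] B=[peg,knob] C=[reel]
Tick 2: prefer B, take peg from B; A=[quill,orb,drum] B=[knob] C=[reel,peg]
Tick 3: prefer A, take quill from A; A=[orb,drum] B=[knob] C=[reel,peg,quill]
Tick 4: prefer B, take knob from B; A=[orb,drum] B=[-] C=[reel,peg,quill,knob]
Tick 5: prefer A, take orb from A; A=[drum] B=[-] C=[reel,peg,quill,knob,orb]

Answer: 5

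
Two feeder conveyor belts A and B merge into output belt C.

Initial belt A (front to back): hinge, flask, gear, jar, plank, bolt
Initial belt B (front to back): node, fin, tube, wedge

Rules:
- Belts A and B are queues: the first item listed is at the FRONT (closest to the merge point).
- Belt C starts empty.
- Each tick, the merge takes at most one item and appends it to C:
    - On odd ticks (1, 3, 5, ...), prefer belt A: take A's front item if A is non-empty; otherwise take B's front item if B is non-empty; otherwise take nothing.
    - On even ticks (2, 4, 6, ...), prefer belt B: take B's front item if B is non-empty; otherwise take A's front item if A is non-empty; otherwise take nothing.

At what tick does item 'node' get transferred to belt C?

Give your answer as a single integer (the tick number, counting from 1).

Tick 1: prefer A, take hinge from A; A=[flask,gear,jar,plank,bolt] B=[node,fin,tube,wedge] C=[hinge]
Tick 2: prefer B, take node from B; A=[flask,gear,jar,plank,bolt] B=[fin,tube,wedge] C=[hinge,node]

Answer: 2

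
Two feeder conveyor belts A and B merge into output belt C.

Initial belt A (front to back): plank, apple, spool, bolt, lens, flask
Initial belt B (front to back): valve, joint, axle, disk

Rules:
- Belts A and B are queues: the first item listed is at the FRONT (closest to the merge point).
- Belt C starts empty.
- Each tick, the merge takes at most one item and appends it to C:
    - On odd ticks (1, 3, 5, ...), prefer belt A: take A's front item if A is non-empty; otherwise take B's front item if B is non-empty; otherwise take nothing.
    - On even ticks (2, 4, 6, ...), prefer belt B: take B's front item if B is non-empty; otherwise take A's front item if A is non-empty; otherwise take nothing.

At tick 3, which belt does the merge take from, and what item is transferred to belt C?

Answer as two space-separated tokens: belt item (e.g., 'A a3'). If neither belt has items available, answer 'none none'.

Answer: A apple

Derivation:
Tick 1: prefer A, take plank from A; A=[apple,spool,bolt,lens,flask] B=[valve,joint,axle,disk] C=[plank]
Tick 2: prefer B, take valve from B; A=[apple,spool,bolt,lens,flask] B=[joint,axle,disk] C=[plank,valve]
Tick 3: prefer A, take apple from A; A=[spool,bolt,lens,flask] B=[joint,axle,disk] C=[plank,valve,apple]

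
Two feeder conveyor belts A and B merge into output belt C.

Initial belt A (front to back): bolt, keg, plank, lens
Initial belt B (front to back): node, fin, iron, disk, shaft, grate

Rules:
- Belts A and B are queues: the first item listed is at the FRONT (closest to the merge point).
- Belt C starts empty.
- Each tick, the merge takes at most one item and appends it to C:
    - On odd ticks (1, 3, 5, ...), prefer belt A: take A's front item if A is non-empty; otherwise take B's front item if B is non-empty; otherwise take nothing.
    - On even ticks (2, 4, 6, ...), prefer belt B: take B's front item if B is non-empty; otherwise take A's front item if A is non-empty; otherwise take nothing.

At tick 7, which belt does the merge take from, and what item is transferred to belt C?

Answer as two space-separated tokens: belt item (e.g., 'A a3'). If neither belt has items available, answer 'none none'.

Tick 1: prefer A, take bolt from A; A=[keg,plank,lens] B=[node,fin,iron,disk,shaft,grate] C=[bolt]
Tick 2: prefer B, take node from B; A=[keg,plank,lens] B=[fin,iron,disk,shaft,grate] C=[bolt,node]
Tick 3: prefer A, take keg from A; A=[plank,lens] B=[fin,iron,disk,shaft,grate] C=[bolt,node,keg]
Tick 4: prefer B, take fin from B; A=[plank,lens] B=[iron,disk,shaft,grate] C=[bolt,node,keg,fin]
Tick 5: prefer A, take plank from A; A=[lens] B=[iron,disk,shaft,grate] C=[bolt,node,keg,fin,plank]
Tick 6: prefer B, take iron from B; A=[lens] B=[disk,shaft,grate] C=[bolt,node,keg,fin,plank,iron]
Tick 7: prefer A, take lens from A; A=[-] B=[disk,shaft,grate] C=[bolt,node,keg,fin,plank,iron,lens]

Answer: A lens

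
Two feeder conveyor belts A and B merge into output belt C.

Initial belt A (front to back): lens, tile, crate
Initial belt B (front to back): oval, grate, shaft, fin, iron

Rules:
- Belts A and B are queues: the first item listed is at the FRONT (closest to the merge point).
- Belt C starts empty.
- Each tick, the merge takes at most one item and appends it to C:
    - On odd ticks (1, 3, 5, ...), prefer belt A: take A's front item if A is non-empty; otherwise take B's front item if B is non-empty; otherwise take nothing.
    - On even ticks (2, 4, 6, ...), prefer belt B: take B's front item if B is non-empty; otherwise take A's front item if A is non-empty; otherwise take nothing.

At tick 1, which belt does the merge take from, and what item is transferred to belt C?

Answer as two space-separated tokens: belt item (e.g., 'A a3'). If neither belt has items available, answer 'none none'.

Answer: A lens

Derivation:
Tick 1: prefer A, take lens from A; A=[tile,crate] B=[oval,grate,shaft,fin,iron] C=[lens]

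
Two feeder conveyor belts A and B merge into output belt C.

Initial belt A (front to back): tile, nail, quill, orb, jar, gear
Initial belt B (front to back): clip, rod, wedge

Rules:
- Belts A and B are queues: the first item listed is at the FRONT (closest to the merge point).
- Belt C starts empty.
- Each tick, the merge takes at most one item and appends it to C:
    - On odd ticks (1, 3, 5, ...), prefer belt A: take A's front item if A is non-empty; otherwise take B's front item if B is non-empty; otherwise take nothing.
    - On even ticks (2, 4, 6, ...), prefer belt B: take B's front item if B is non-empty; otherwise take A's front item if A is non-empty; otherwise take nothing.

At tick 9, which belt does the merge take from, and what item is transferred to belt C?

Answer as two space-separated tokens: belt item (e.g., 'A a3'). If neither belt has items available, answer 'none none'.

Tick 1: prefer A, take tile from A; A=[nail,quill,orb,jar,gear] B=[clip,rod,wedge] C=[tile]
Tick 2: prefer B, take clip from B; A=[nail,quill,orb,jar,gear] B=[rod,wedge] C=[tile,clip]
Tick 3: prefer A, take nail from A; A=[quill,orb,jar,gear] B=[rod,wedge] C=[tile,clip,nail]
Tick 4: prefer B, take rod from B; A=[quill,orb,jar,gear] B=[wedge] C=[tile,clip,nail,rod]
Tick 5: prefer A, take quill from A; A=[orb,jar,gear] B=[wedge] C=[tile,clip,nail,rod,quill]
Tick 6: prefer B, take wedge from B; A=[orb,jar,gear] B=[-] C=[tile,clip,nail,rod,quill,wedge]
Tick 7: prefer A, take orb from A; A=[jar,gear] B=[-] C=[tile,clip,nail,rod,quill,wedge,orb]
Tick 8: prefer B, take jar from A; A=[gear] B=[-] C=[tile,clip,nail,rod,quill,wedge,orb,jar]
Tick 9: prefer A, take gear from A; A=[-] B=[-] C=[tile,clip,nail,rod,quill,wedge,orb,jar,gear]

Answer: A gear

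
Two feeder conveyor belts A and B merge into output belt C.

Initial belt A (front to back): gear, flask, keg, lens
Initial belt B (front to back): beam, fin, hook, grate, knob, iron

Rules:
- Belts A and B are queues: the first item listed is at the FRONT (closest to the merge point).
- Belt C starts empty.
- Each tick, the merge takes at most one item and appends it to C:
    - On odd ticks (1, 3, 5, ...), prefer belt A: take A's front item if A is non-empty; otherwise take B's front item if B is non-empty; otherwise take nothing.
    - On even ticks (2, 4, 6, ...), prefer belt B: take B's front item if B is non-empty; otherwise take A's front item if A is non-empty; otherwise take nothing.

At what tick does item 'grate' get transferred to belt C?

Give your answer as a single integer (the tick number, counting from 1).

Tick 1: prefer A, take gear from A; A=[flask,keg,lens] B=[beam,fin,hook,grate,knob,iron] C=[gear]
Tick 2: prefer B, take beam from B; A=[flask,keg,lens] B=[fin,hook,grate,knob,iron] C=[gear,beam]
Tick 3: prefer A, take flask from A; A=[keg,lens] B=[fin,hook,grate,knob,iron] C=[gear,beam,flask]
Tick 4: prefer B, take fin from B; A=[keg,lens] B=[hook,grate,knob,iron] C=[gear,beam,flask,fin]
Tick 5: prefer A, take keg from A; A=[lens] B=[hook,grate,knob,iron] C=[gear,beam,flask,fin,keg]
Tick 6: prefer B, take hook from B; A=[lens] B=[grate,knob,iron] C=[gear,beam,flask,fin,keg,hook]
Tick 7: prefer A, take lens from A; A=[-] B=[grate,knob,iron] C=[gear,beam,flask,fin,keg,hook,lens]
Tick 8: prefer B, take grate from B; A=[-] B=[knob,iron] C=[gear,beam,flask,fin,keg,hook,lens,grate]

Answer: 8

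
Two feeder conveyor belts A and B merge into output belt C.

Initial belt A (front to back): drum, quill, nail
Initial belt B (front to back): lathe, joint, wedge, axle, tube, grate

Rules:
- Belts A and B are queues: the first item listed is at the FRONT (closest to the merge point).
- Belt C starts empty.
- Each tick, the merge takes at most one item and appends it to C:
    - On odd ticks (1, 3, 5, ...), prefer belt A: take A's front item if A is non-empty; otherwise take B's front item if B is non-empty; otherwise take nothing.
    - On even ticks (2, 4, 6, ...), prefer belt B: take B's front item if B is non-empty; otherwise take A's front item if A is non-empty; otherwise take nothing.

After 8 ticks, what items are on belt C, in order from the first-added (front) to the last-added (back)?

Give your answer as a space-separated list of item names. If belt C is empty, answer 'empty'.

Tick 1: prefer A, take drum from A; A=[quill,nail] B=[lathe,joint,wedge,axle,tube,grate] C=[drum]
Tick 2: prefer B, take lathe from B; A=[quill,nail] B=[joint,wedge,axle,tube,grate] C=[drum,lathe]
Tick 3: prefer A, take quill from A; A=[nail] B=[joint,wedge,axle,tube,grate] C=[drum,lathe,quill]
Tick 4: prefer B, take joint from B; A=[nail] B=[wedge,axle,tube,grate] C=[drum,lathe,quill,joint]
Tick 5: prefer A, take nail from A; A=[-] B=[wedge,axle,tube,grate] C=[drum,lathe,quill,joint,nail]
Tick 6: prefer B, take wedge from B; A=[-] B=[axle,tube,grate] C=[drum,lathe,quill,joint,nail,wedge]
Tick 7: prefer A, take axle from B; A=[-] B=[tube,grate] C=[drum,lathe,quill,joint,nail,wedge,axle]
Tick 8: prefer B, take tube from B; A=[-] B=[grate] C=[drum,lathe,quill,joint,nail,wedge,axle,tube]

Answer: drum lathe quill joint nail wedge axle tube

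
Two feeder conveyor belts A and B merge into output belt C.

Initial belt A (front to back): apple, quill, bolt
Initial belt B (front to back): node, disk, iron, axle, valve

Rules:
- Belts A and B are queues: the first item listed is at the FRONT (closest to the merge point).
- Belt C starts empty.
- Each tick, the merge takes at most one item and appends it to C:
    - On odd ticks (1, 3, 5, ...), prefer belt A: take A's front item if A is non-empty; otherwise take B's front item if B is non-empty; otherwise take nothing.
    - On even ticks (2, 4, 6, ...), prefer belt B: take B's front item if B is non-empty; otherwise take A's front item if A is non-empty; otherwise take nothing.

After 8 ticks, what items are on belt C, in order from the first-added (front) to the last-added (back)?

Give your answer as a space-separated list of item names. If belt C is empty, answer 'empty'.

Answer: apple node quill disk bolt iron axle valve

Derivation:
Tick 1: prefer A, take apple from A; A=[quill,bolt] B=[node,disk,iron,axle,valve] C=[apple]
Tick 2: prefer B, take node from B; A=[quill,bolt] B=[disk,iron,axle,valve] C=[apple,node]
Tick 3: prefer A, take quill from A; A=[bolt] B=[disk,iron,axle,valve] C=[apple,node,quill]
Tick 4: prefer B, take disk from B; A=[bolt] B=[iron,axle,valve] C=[apple,node,quill,disk]
Tick 5: prefer A, take bolt from A; A=[-] B=[iron,axle,valve] C=[apple,node,quill,disk,bolt]
Tick 6: prefer B, take iron from B; A=[-] B=[axle,valve] C=[apple,node,quill,disk,bolt,iron]
Tick 7: prefer A, take axle from B; A=[-] B=[valve] C=[apple,node,quill,disk,bolt,iron,axle]
Tick 8: prefer B, take valve from B; A=[-] B=[-] C=[apple,node,quill,disk,bolt,iron,axle,valve]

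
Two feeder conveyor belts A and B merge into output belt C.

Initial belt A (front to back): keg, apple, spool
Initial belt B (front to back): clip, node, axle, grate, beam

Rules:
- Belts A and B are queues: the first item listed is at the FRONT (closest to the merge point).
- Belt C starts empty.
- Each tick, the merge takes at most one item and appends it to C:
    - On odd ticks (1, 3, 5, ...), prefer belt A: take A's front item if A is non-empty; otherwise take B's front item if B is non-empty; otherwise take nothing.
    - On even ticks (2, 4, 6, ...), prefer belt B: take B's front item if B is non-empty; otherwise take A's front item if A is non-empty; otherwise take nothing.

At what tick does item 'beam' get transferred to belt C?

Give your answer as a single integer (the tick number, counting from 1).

Tick 1: prefer A, take keg from A; A=[apple,spool] B=[clip,node,axle,grate,beam] C=[keg]
Tick 2: prefer B, take clip from B; A=[apple,spool] B=[node,axle,grate,beam] C=[keg,clip]
Tick 3: prefer A, take apple from A; A=[spool] B=[node,axle,grate,beam] C=[keg,clip,apple]
Tick 4: prefer B, take node from B; A=[spool] B=[axle,grate,beam] C=[keg,clip,apple,node]
Tick 5: prefer A, take spool from A; A=[-] B=[axle,grate,beam] C=[keg,clip,apple,node,spool]
Tick 6: prefer B, take axle from B; A=[-] B=[grate,beam] C=[keg,clip,apple,node,spool,axle]
Tick 7: prefer A, take grate from B; A=[-] B=[beam] C=[keg,clip,apple,node,spool,axle,grate]
Tick 8: prefer B, take beam from B; A=[-] B=[-] C=[keg,clip,apple,node,spool,axle,grate,beam]

Answer: 8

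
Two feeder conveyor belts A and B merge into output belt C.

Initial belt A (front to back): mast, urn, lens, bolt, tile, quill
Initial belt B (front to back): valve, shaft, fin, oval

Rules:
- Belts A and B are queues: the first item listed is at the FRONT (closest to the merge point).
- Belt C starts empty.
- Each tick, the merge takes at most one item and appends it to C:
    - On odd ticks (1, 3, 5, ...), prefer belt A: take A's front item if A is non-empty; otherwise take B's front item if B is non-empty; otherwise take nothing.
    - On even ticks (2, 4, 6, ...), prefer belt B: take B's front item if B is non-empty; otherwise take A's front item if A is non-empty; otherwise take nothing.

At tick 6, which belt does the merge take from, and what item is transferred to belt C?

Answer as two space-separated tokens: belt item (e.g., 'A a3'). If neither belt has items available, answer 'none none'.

Answer: B fin

Derivation:
Tick 1: prefer A, take mast from A; A=[urn,lens,bolt,tile,quill] B=[valve,shaft,fin,oval] C=[mast]
Tick 2: prefer B, take valve from B; A=[urn,lens,bolt,tile,quill] B=[shaft,fin,oval] C=[mast,valve]
Tick 3: prefer A, take urn from A; A=[lens,bolt,tile,quill] B=[shaft,fin,oval] C=[mast,valve,urn]
Tick 4: prefer B, take shaft from B; A=[lens,bolt,tile,quill] B=[fin,oval] C=[mast,valve,urn,shaft]
Tick 5: prefer A, take lens from A; A=[bolt,tile,quill] B=[fin,oval] C=[mast,valve,urn,shaft,lens]
Tick 6: prefer B, take fin from B; A=[bolt,tile,quill] B=[oval] C=[mast,valve,urn,shaft,lens,fin]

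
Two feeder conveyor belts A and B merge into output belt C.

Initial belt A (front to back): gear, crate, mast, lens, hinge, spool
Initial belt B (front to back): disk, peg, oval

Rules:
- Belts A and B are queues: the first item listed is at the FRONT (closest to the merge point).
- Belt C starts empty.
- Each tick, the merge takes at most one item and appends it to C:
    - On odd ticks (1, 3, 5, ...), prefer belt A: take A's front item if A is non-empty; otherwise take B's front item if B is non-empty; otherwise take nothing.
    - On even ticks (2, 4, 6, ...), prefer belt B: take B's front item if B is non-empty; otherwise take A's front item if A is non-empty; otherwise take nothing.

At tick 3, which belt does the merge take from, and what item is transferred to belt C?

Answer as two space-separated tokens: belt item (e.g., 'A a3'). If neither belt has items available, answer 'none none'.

Tick 1: prefer A, take gear from A; A=[crate,mast,lens,hinge,spool] B=[disk,peg,oval] C=[gear]
Tick 2: prefer B, take disk from B; A=[crate,mast,lens,hinge,spool] B=[peg,oval] C=[gear,disk]
Tick 3: prefer A, take crate from A; A=[mast,lens,hinge,spool] B=[peg,oval] C=[gear,disk,crate]

Answer: A crate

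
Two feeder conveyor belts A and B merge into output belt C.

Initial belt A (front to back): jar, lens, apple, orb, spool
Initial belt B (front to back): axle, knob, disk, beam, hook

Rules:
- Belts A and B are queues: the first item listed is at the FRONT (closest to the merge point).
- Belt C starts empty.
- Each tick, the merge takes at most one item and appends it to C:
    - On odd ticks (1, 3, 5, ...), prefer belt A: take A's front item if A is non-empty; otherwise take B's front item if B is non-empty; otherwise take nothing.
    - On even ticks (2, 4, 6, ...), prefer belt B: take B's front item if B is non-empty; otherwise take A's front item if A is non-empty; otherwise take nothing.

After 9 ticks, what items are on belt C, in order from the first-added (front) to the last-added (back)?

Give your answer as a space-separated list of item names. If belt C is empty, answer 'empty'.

Tick 1: prefer A, take jar from A; A=[lens,apple,orb,spool] B=[axle,knob,disk,beam,hook] C=[jar]
Tick 2: prefer B, take axle from B; A=[lens,apple,orb,spool] B=[knob,disk,beam,hook] C=[jar,axle]
Tick 3: prefer A, take lens from A; A=[apple,orb,spool] B=[knob,disk,beam,hook] C=[jar,axle,lens]
Tick 4: prefer B, take knob from B; A=[apple,orb,spool] B=[disk,beam,hook] C=[jar,axle,lens,knob]
Tick 5: prefer A, take apple from A; A=[orb,spool] B=[disk,beam,hook] C=[jar,axle,lens,knob,apple]
Tick 6: prefer B, take disk from B; A=[orb,spool] B=[beam,hook] C=[jar,axle,lens,knob,apple,disk]
Tick 7: prefer A, take orb from A; A=[spool] B=[beam,hook] C=[jar,axle,lens,knob,apple,disk,orb]
Tick 8: prefer B, take beam from B; A=[spool] B=[hook] C=[jar,axle,lens,knob,apple,disk,orb,beam]
Tick 9: prefer A, take spool from A; A=[-] B=[hook] C=[jar,axle,lens,knob,apple,disk,orb,beam,spool]

Answer: jar axle lens knob apple disk orb beam spool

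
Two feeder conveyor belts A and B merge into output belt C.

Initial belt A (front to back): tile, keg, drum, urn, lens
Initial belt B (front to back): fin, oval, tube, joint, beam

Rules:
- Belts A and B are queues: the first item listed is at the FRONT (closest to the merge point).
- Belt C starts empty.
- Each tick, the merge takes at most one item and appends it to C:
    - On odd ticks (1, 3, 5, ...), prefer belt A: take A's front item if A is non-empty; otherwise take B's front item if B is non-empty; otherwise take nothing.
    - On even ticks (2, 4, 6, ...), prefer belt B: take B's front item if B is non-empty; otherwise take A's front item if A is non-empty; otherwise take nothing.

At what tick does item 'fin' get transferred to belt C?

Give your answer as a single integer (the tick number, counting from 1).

Answer: 2

Derivation:
Tick 1: prefer A, take tile from A; A=[keg,drum,urn,lens] B=[fin,oval,tube,joint,beam] C=[tile]
Tick 2: prefer B, take fin from B; A=[keg,drum,urn,lens] B=[oval,tube,joint,beam] C=[tile,fin]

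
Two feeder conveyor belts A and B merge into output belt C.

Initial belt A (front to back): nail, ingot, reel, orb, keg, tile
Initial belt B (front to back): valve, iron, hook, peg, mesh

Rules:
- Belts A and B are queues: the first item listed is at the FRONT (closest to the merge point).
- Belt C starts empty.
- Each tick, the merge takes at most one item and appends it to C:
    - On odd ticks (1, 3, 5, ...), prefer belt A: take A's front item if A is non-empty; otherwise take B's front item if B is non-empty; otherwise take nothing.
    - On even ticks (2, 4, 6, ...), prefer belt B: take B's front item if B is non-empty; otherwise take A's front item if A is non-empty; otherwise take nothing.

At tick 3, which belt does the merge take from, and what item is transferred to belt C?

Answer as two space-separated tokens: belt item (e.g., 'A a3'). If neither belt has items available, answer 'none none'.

Tick 1: prefer A, take nail from A; A=[ingot,reel,orb,keg,tile] B=[valve,iron,hook,peg,mesh] C=[nail]
Tick 2: prefer B, take valve from B; A=[ingot,reel,orb,keg,tile] B=[iron,hook,peg,mesh] C=[nail,valve]
Tick 3: prefer A, take ingot from A; A=[reel,orb,keg,tile] B=[iron,hook,peg,mesh] C=[nail,valve,ingot]

Answer: A ingot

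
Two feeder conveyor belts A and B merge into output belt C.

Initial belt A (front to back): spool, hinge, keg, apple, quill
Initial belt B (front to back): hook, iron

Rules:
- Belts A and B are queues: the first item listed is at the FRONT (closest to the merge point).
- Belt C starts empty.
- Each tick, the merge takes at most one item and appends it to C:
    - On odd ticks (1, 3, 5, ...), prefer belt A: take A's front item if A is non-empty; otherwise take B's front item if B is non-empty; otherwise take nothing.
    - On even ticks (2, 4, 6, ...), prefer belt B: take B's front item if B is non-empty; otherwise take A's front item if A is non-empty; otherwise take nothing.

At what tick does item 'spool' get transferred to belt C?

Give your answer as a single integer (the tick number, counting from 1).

Answer: 1

Derivation:
Tick 1: prefer A, take spool from A; A=[hinge,keg,apple,quill] B=[hook,iron] C=[spool]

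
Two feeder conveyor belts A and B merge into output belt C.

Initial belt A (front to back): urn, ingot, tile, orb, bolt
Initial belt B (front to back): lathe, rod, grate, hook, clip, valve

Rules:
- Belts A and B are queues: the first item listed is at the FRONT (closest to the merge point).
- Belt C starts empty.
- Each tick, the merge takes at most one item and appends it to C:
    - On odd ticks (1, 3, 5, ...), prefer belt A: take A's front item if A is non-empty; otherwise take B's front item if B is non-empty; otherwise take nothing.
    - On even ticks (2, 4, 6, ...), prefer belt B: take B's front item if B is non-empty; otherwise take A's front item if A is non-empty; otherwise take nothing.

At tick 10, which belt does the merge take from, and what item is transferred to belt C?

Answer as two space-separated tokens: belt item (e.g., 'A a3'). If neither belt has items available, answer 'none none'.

Tick 1: prefer A, take urn from A; A=[ingot,tile,orb,bolt] B=[lathe,rod,grate,hook,clip,valve] C=[urn]
Tick 2: prefer B, take lathe from B; A=[ingot,tile,orb,bolt] B=[rod,grate,hook,clip,valve] C=[urn,lathe]
Tick 3: prefer A, take ingot from A; A=[tile,orb,bolt] B=[rod,grate,hook,clip,valve] C=[urn,lathe,ingot]
Tick 4: prefer B, take rod from B; A=[tile,orb,bolt] B=[grate,hook,clip,valve] C=[urn,lathe,ingot,rod]
Tick 5: prefer A, take tile from A; A=[orb,bolt] B=[grate,hook,clip,valve] C=[urn,lathe,ingot,rod,tile]
Tick 6: prefer B, take grate from B; A=[orb,bolt] B=[hook,clip,valve] C=[urn,lathe,ingot,rod,tile,grate]
Tick 7: prefer A, take orb from A; A=[bolt] B=[hook,clip,valve] C=[urn,lathe,ingot,rod,tile,grate,orb]
Tick 8: prefer B, take hook from B; A=[bolt] B=[clip,valve] C=[urn,lathe,ingot,rod,tile,grate,orb,hook]
Tick 9: prefer A, take bolt from A; A=[-] B=[clip,valve] C=[urn,lathe,ingot,rod,tile,grate,orb,hook,bolt]
Tick 10: prefer B, take clip from B; A=[-] B=[valve] C=[urn,lathe,ingot,rod,tile,grate,orb,hook,bolt,clip]

Answer: B clip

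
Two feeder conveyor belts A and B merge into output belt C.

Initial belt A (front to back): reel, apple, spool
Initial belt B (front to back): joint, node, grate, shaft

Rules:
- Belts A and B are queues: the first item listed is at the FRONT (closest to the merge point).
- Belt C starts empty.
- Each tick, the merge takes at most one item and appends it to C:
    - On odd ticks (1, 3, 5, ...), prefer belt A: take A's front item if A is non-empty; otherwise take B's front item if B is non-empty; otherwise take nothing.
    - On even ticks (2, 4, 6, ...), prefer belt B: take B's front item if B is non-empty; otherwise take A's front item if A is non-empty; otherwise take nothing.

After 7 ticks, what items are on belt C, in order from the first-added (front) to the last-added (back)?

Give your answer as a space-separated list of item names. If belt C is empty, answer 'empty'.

Answer: reel joint apple node spool grate shaft

Derivation:
Tick 1: prefer A, take reel from A; A=[apple,spool] B=[joint,node,grate,shaft] C=[reel]
Tick 2: prefer B, take joint from B; A=[apple,spool] B=[node,grate,shaft] C=[reel,joint]
Tick 3: prefer A, take apple from A; A=[spool] B=[node,grate,shaft] C=[reel,joint,apple]
Tick 4: prefer B, take node from B; A=[spool] B=[grate,shaft] C=[reel,joint,apple,node]
Tick 5: prefer A, take spool from A; A=[-] B=[grate,shaft] C=[reel,joint,apple,node,spool]
Tick 6: prefer B, take grate from B; A=[-] B=[shaft] C=[reel,joint,apple,node,spool,grate]
Tick 7: prefer A, take shaft from B; A=[-] B=[-] C=[reel,joint,apple,node,spool,grate,shaft]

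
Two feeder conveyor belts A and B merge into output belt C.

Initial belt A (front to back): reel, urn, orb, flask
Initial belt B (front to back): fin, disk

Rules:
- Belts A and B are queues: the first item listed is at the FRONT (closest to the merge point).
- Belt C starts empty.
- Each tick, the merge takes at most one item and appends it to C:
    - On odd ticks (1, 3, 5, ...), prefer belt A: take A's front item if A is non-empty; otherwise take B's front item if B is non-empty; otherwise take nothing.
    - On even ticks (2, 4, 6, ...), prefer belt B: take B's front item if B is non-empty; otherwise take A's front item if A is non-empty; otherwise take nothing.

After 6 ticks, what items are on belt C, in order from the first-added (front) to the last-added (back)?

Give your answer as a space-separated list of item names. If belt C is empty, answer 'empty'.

Answer: reel fin urn disk orb flask

Derivation:
Tick 1: prefer A, take reel from A; A=[urn,orb,flask] B=[fin,disk] C=[reel]
Tick 2: prefer B, take fin from B; A=[urn,orb,flask] B=[disk] C=[reel,fin]
Tick 3: prefer A, take urn from A; A=[orb,flask] B=[disk] C=[reel,fin,urn]
Tick 4: prefer B, take disk from B; A=[orb,flask] B=[-] C=[reel,fin,urn,disk]
Tick 5: prefer A, take orb from A; A=[flask] B=[-] C=[reel,fin,urn,disk,orb]
Tick 6: prefer B, take flask from A; A=[-] B=[-] C=[reel,fin,urn,disk,orb,flask]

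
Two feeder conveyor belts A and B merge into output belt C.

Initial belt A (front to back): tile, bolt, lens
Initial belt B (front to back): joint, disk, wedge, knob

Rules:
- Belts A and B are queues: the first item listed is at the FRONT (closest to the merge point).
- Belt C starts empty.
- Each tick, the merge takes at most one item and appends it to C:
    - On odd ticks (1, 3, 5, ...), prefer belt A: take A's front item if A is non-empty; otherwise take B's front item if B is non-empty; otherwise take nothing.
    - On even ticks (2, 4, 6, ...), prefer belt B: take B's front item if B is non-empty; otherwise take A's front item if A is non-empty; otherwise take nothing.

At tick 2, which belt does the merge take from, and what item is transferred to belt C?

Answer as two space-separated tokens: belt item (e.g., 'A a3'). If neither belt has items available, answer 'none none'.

Tick 1: prefer A, take tile from A; A=[bolt,lens] B=[joint,disk,wedge,knob] C=[tile]
Tick 2: prefer B, take joint from B; A=[bolt,lens] B=[disk,wedge,knob] C=[tile,joint]

Answer: B joint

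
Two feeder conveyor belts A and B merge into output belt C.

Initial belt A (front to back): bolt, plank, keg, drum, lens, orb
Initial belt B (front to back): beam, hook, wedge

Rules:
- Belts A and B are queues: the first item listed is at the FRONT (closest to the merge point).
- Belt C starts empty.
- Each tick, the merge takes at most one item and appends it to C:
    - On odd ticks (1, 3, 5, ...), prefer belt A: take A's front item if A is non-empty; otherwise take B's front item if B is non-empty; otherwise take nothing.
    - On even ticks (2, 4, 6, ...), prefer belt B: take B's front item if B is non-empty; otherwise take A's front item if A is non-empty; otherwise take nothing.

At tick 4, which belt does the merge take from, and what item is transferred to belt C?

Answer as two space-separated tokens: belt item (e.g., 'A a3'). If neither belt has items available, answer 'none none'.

Tick 1: prefer A, take bolt from A; A=[plank,keg,drum,lens,orb] B=[beam,hook,wedge] C=[bolt]
Tick 2: prefer B, take beam from B; A=[plank,keg,drum,lens,orb] B=[hook,wedge] C=[bolt,beam]
Tick 3: prefer A, take plank from A; A=[keg,drum,lens,orb] B=[hook,wedge] C=[bolt,beam,plank]
Tick 4: prefer B, take hook from B; A=[keg,drum,lens,orb] B=[wedge] C=[bolt,beam,plank,hook]

Answer: B hook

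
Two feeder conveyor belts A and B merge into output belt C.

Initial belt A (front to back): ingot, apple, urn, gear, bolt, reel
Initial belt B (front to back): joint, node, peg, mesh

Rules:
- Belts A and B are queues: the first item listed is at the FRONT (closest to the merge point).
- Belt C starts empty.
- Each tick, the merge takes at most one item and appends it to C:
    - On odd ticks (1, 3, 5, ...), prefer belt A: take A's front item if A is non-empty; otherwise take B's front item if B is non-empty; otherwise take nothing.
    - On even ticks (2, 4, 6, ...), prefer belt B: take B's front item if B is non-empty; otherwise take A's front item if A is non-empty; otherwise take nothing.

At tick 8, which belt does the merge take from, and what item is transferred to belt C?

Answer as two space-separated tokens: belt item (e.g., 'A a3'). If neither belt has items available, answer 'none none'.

Answer: B mesh

Derivation:
Tick 1: prefer A, take ingot from A; A=[apple,urn,gear,bolt,reel] B=[joint,node,peg,mesh] C=[ingot]
Tick 2: prefer B, take joint from B; A=[apple,urn,gear,bolt,reel] B=[node,peg,mesh] C=[ingot,joint]
Tick 3: prefer A, take apple from A; A=[urn,gear,bolt,reel] B=[node,peg,mesh] C=[ingot,joint,apple]
Tick 4: prefer B, take node from B; A=[urn,gear,bolt,reel] B=[peg,mesh] C=[ingot,joint,apple,node]
Tick 5: prefer A, take urn from A; A=[gear,bolt,reel] B=[peg,mesh] C=[ingot,joint,apple,node,urn]
Tick 6: prefer B, take peg from B; A=[gear,bolt,reel] B=[mesh] C=[ingot,joint,apple,node,urn,peg]
Tick 7: prefer A, take gear from A; A=[bolt,reel] B=[mesh] C=[ingot,joint,apple,node,urn,peg,gear]
Tick 8: prefer B, take mesh from B; A=[bolt,reel] B=[-] C=[ingot,joint,apple,node,urn,peg,gear,mesh]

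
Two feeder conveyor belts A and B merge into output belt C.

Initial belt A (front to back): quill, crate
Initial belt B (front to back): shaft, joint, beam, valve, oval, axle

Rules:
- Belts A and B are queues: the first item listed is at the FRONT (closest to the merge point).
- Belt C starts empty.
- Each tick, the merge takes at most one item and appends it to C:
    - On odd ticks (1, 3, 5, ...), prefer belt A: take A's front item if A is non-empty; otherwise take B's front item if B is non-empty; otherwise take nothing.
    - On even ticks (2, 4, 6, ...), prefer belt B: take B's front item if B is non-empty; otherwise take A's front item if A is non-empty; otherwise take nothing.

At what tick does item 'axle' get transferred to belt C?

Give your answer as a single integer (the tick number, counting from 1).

Answer: 8

Derivation:
Tick 1: prefer A, take quill from A; A=[crate] B=[shaft,joint,beam,valve,oval,axle] C=[quill]
Tick 2: prefer B, take shaft from B; A=[crate] B=[joint,beam,valve,oval,axle] C=[quill,shaft]
Tick 3: prefer A, take crate from A; A=[-] B=[joint,beam,valve,oval,axle] C=[quill,shaft,crate]
Tick 4: prefer B, take joint from B; A=[-] B=[beam,valve,oval,axle] C=[quill,shaft,crate,joint]
Tick 5: prefer A, take beam from B; A=[-] B=[valve,oval,axle] C=[quill,shaft,crate,joint,beam]
Tick 6: prefer B, take valve from B; A=[-] B=[oval,axle] C=[quill,shaft,crate,joint,beam,valve]
Tick 7: prefer A, take oval from B; A=[-] B=[axle] C=[quill,shaft,crate,joint,beam,valve,oval]
Tick 8: prefer B, take axle from B; A=[-] B=[-] C=[quill,shaft,crate,joint,beam,valve,oval,axle]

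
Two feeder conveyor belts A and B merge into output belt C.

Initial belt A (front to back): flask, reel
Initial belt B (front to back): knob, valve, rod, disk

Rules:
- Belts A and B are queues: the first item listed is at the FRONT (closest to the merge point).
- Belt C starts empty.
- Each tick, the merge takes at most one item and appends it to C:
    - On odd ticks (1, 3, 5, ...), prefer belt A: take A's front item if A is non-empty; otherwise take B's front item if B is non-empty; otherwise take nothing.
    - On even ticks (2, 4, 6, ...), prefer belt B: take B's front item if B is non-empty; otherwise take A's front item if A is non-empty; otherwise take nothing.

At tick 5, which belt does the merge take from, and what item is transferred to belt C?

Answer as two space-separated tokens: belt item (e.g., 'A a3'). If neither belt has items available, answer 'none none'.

Tick 1: prefer A, take flask from A; A=[reel] B=[knob,valve,rod,disk] C=[flask]
Tick 2: prefer B, take knob from B; A=[reel] B=[valve,rod,disk] C=[flask,knob]
Tick 3: prefer A, take reel from A; A=[-] B=[valve,rod,disk] C=[flask,knob,reel]
Tick 4: prefer B, take valve from B; A=[-] B=[rod,disk] C=[flask,knob,reel,valve]
Tick 5: prefer A, take rod from B; A=[-] B=[disk] C=[flask,knob,reel,valve,rod]

Answer: B rod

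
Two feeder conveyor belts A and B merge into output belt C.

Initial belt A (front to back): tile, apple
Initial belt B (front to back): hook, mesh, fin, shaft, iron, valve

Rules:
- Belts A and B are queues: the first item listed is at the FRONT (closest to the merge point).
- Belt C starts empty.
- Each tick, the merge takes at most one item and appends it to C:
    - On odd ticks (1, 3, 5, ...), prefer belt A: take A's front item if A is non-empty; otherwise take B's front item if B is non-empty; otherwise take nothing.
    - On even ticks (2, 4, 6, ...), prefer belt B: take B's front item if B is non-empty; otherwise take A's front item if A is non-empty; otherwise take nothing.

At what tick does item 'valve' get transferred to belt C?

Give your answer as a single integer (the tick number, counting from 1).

Tick 1: prefer A, take tile from A; A=[apple] B=[hook,mesh,fin,shaft,iron,valve] C=[tile]
Tick 2: prefer B, take hook from B; A=[apple] B=[mesh,fin,shaft,iron,valve] C=[tile,hook]
Tick 3: prefer A, take apple from A; A=[-] B=[mesh,fin,shaft,iron,valve] C=[tile,hook,apple]
Tick 4: prefer B, take mesh from B; A=[-] B=[fin,shaft,iron,valve] C=[tile,hook,apple,mesh]
Tick 5: prefer A, take fin from B; A=[-] B=[shaft,iron,valve] C=[tile,hook,apple,mesh,fin]
Tick 6: prefer B, take shaft from B; A=[-] B=[iron,valve] C=[tile,hook,apple,mesh,fin,shaft]
Tick 7: prefer A, take iron from B; A=[-] B=[valve] C=[tile,hook,apple,mesh,fin,shaft,iron]
Tick 8: prefer B, take valve from B; A=[-] B=[-] C=[tile,hook,apple,mesh,fin,shaft,iron,valve]

Answer: 8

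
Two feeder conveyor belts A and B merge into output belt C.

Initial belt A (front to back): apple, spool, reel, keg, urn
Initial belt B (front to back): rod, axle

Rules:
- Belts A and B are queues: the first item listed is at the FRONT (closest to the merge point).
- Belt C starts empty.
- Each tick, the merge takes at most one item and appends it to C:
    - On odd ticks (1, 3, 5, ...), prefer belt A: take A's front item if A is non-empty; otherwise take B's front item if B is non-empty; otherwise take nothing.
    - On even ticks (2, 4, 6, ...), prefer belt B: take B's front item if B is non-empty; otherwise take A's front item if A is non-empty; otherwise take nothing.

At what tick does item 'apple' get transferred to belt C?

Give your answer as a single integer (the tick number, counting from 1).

Answer: 1

Derivation:
Tick 1: prefer A, take apple from A; A=[spool,reel,keg,urn] B=[rod,axle] C=[apple]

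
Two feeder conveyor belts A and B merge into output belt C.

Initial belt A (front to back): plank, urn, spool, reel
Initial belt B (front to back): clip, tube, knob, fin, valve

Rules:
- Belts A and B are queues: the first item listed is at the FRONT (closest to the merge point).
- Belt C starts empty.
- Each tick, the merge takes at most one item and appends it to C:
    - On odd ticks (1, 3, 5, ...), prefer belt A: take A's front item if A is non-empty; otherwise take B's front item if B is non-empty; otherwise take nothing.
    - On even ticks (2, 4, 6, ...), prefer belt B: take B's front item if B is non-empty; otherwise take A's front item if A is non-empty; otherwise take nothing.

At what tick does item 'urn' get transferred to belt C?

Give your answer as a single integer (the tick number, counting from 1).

Answer: 3

Derivation:
Tick 1: prefer A, take plank from A; A=[urn,spool,reel] B=[clip,tube,knob,fin,valve] C=[plank]
Tick 2: prefer B, take clip from B; A=[urn,spool,reel] B=[tube,knob,fin,valve] C=[plank,clip]
Tick 3: prefer A, take urn from A; A=[spool,reel] B=[tube,knob,fin,valve] C=[plank,clip,urn]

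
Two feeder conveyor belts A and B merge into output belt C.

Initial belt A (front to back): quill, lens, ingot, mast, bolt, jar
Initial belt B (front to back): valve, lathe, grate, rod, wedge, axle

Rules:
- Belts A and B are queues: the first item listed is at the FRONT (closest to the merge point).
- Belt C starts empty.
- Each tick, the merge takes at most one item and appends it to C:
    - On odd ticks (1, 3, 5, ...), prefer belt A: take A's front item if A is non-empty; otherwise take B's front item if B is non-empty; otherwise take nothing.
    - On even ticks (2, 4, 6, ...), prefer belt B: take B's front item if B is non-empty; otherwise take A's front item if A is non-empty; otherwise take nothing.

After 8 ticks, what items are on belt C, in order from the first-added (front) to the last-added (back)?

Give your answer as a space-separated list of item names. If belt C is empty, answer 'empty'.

Tick 1: prefer A, take quill from A; A=[lens,ingot,mast,bolt,jar] B=[valve,lathe,grate,rod,wedge,axle] C=[quill]
Tick 2: prefer B, take valve from B; A=[lens,ingot,mast,bolt,jar] B=[lathe,grate,rod,wedge,axle] C=[quill,valve]
Tick 3: prefer A, take lens from A; A=[ingot,mast,bolt,jar] B=[lathe,grate,rod,wedge,axle] C=[quill,valve,lens]
Tick 4: prefer B, take lathe from B; A=[ingot,mast,bolt,jar] B=[grate,rod,wedge,axle] C=[quill,valve,lens,lathe]
Tick 5: prefer A, take ingot from A; A=[mast,bolt,jar] B=[grate,rod,wedge,axle] C=[quill,valve,lens,lathe,ingot]
Tick 6: prefer B, take grate from B; A=[mast,bolt,jar] B=[rod,wedge,axle] C=[quill,valve,lens,lathe,ingot,grate]
Tick 7: prefer A, take mast from A; A=[bolt,jar] B=[rod,wedge,axle] C=[quill,valve,lens,lathe,ingot,grate,mast]
Tick 8: prefer B, take rod from B; A=[bolt,jar] B=[wedge,axle] C=[quill,valve,lens,lathe,ingot,grate,mast,rod]

Answer: quill valve lens lathe ingot grate mast rod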